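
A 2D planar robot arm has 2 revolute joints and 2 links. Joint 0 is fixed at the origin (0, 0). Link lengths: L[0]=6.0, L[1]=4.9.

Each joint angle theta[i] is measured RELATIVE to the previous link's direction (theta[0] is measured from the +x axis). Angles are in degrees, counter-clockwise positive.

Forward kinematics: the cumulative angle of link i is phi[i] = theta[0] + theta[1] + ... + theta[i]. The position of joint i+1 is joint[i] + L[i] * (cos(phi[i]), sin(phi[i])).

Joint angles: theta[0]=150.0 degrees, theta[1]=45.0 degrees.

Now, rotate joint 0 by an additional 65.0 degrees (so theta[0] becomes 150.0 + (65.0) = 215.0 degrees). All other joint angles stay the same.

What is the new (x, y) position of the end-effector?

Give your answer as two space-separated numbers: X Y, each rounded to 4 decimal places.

joint[0] = (0.0000, 0.0000)  (base)
link 0: phi[0] = 215 = 215 deg
  cos(215 deg) = -0.8192, sin(215 deg) = -0.5736
  joint[1] = (0.0000, 0.0000) + 6 * (-0.8192, -0.5736) = (0.0000 + -4.9149, 0.0000 + -3.4415) = (-4.9149, -3.4415)
link 1: phi[1] = 215 + 45 = 260 deg
  cos(260 deg) = -0.1736, sin(260 deg) = -0.9848
  joint[2] = (-4.9149, -3.4415) + 4.9 * (-0.1736, -0.9848) = (-4.9149 + -0.8509, -3.4415 + -4.8256) = (-5.7658, -8.2670)
End effector: (-5.7658, -8.2670)

Answer: -5.7658 -8.2670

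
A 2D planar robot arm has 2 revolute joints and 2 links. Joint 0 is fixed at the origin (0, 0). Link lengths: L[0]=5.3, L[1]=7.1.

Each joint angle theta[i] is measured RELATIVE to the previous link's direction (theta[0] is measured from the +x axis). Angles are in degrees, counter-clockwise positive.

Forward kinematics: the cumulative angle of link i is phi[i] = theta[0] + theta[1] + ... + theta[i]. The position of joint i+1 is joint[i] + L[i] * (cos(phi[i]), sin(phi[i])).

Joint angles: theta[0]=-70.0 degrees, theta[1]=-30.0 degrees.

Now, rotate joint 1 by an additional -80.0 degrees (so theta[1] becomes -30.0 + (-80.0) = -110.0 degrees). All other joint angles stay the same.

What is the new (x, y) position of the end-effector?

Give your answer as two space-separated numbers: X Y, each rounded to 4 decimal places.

joint[0] = (0.0000, 0.0000)  (base)
link 0: phi[0] = -70 = -70 deg
  cos(-70 deg) = 0.3420, sin(-70 deg) = -0.9397
  joint[1] = (0.0000, 0.0000) + 5.3 * (0.3420, -0.9397) = (0.0000 + 1.8127, 0.0000 + -4.9804) = (1.8127, -4.9804)
link 1: phi[1] = -70 + -110 = -180 deg
  cos(-180 deg) = -1.0000, sin(-180 deg) = -0.0000
  joint[2] = (1.8127, -4.9804) + 7.1 * (-1.0000, -0.0000) = (1.8127 + -7.1000, -4.9804 + -0.0000) = (-5.2873, -4.9804)
End effector: (-5.2873, -4.9804)

Answer: -5.2873 -4.9804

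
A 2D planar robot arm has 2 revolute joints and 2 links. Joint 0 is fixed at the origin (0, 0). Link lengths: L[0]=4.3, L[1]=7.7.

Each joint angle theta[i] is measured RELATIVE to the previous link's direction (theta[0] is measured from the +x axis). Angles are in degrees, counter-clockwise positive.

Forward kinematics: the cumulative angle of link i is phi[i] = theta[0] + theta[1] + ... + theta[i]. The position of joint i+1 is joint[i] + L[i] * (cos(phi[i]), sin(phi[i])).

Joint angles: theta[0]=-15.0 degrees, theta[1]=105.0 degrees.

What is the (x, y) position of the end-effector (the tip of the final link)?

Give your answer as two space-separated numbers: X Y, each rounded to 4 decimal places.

joint[0] = (0.0000, 0.0000)  (base)
link 0: phi[0] = -15 = -15 deg
  cos(-15 deg) = 0.9659, sin(-15 deg) = -0.2588
  joint[1] = (0.0000, 0.0000) + 4.3 * (0.9659, -0.2588) = (0.0000 + 4.1535, 0.0000 + -1.1129) = (4.1535, -1.1129)
link 1: phi[1] = -15 + 105 = 90 deg
  cos(90 deg) = 0.0000, sin(90 deg) = 1.0000
  joint[2] = (4.1535, -1.1129) + 7.7 * (0.0000, 1.0000) = (4.1535 + 0.0000, -1.1129 + 7.7000) = (4.1535, 6.5871)
End effector: (4.1535, 6.5871)

Answer: 4.1535 6.5871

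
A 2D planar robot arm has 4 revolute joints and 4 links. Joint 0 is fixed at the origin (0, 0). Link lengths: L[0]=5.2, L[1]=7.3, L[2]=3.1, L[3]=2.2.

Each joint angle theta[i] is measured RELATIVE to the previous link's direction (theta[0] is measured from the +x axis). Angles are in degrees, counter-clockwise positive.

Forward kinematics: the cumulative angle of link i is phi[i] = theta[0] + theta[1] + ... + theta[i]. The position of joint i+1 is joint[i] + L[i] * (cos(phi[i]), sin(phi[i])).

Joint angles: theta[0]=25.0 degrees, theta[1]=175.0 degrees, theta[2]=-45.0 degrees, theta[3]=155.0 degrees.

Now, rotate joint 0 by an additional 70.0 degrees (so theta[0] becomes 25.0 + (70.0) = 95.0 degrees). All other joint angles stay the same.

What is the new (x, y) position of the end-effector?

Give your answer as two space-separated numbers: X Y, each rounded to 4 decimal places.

joint[0] = (0.0000, 0.0000)  (base)
link 0: phi[0] = 95 = 95 deg
  cos(95 deg) = -0.0872, sin(95 deg) = 0.9962
  joint[1] = (0.0000, 0.0000) + 5.2 * (-0.0872, 0.9962) = (0.0000 + -0.4532, 0.0000 + 5.1802) = (-0.4532, 5.1802)
link 1: phi[1] = 95 + 175 = 270 deg
  cos(270 deg) = -0.0000, sin(270 deg) = -1.0000
  joint[2] = (-0.4532, 5.1802) + 7.3 * (-0.0000, -1.0000) = (-0.4532 + -0.0000, 5.1802 + -7.3000) = (-0.4532, -2.1198)
link 2: phi[2] = 95 + 175 + -45 = 225 deg
  cos(225 deg) = -0.7071, sin(225 deg) = -0.7071
  joint[3] = (-0.4532, -2.1198) + 3.1 * (-0.7071, -0.7071) = (-0.4532 + -2.1920, -2.1198 + -2.1920) = (-2.6452, -4.3118)
link 3: phi[3] = 95 + 175 + -45 + 155 = 380 deg
  cos(380 deg) = 0.9397, sin(380 deg) = 0.3420
  joint[4] = (-2.6452, -4.3118) + 2.2 * (0.9397, 0.3420) = (-2.6452 + 2.0673, -4.3118 + 0.7524) = (-0.5779, -3.5594)
End effector: (-0.5779, -3.5594)

Answer: -0.5779 -3.5594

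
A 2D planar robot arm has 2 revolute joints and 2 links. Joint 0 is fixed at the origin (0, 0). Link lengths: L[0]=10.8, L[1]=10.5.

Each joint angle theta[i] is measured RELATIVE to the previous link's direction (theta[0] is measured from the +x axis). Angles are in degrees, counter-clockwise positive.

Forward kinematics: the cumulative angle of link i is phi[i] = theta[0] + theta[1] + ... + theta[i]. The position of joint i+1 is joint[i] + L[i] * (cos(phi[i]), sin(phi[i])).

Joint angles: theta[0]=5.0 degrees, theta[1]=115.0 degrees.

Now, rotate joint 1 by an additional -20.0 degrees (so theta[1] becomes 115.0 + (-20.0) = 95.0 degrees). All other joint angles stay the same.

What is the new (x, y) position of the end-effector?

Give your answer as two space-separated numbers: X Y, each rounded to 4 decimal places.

Answer: 8.9356 11.2818

Derivation:
joint[0] = (0.0000, 0.0000)  (base)
link 0: phi[0] = 5 = 5 deg
  cos(5 deg) = 0.9962, sin(5 deg) = 0.0872
  joint[1] = (0.0000, 0.0000) + 10.8 * (0.9962, 0.0872) = (0.0000 + 10.7589, 0.0000 + 0.9413) = (10.7589, 0.9413)
link 1: phi[1] = 5 + 95 = 100 deg
  cos(100 deg) = -0.1736, sin(100 deg) = 0.9848
  joint[2] = (10.7589, 0.9413) + 10.5 * (-0.1736, 0.9848) = (10.7589 + -1.8233, 0.9413 + 10.3405) = (8.9356, 11.2818)
End effector: (8.9356, 11.2818)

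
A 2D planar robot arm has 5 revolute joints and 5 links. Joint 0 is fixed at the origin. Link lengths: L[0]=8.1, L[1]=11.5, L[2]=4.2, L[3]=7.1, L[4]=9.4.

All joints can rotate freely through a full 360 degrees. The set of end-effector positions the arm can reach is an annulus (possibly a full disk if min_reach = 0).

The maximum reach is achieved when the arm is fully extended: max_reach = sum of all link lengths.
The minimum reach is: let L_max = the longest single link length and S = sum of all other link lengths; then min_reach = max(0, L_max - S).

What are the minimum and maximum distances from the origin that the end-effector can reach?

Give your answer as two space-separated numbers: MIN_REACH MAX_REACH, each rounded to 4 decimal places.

Link lengths: [8.1, 11.5, 4.2, 7.1, 9.4]
max_reach = 8.1 + 11.5 + 4.2 + 7.1 + 9.4 = 40.3
L_max = max([8.1, 11.5, 4.2, 7.1, 9.4]) = 11.5
S (sum of others) = 40.3 - 11.5 = 28.8
min_reach = max(0, 11.5 - 28.8) = max(0, -17.3) = 0

Answer: 0.0000 40.3000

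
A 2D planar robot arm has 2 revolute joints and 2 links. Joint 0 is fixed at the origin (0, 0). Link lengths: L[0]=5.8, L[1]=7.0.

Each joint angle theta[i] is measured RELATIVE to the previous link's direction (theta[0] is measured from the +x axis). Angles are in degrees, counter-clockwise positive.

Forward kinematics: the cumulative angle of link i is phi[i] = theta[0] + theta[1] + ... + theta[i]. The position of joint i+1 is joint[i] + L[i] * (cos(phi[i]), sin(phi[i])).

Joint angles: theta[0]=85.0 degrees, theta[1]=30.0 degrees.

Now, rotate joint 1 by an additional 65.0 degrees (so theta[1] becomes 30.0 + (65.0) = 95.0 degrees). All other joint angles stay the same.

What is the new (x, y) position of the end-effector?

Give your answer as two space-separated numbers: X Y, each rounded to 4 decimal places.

joint[0] = (0.0000, 0.0000)  (base)
link 0: phi[0] = 85 = 85 deg
  cos(85 deg) = 0.0872, sin(85 deg) = 0.9962
  joint[1] = (0.0000, 0.0000) + 5.8 * (0.0872, 0.9962) = (0.0000 + 0.5055, 0.0000 + 5.7779) = (0.5055, 5.7779)
link 1: phi[1] = 85 + 95 = 180 deg
  cos(180 deg) = -1.0000, sin(180 deg) = 0.0000
  joint[2] = (0.5055, 5.7779) + 7 * (-1.0000, 0.0000) = (0.5055 + -7.0000, 5.7779 + 0.0000) = (-6.4945, 5.7779)
End effector: (-6.4945, 5.7779)

Answer: -6.4945 5.7779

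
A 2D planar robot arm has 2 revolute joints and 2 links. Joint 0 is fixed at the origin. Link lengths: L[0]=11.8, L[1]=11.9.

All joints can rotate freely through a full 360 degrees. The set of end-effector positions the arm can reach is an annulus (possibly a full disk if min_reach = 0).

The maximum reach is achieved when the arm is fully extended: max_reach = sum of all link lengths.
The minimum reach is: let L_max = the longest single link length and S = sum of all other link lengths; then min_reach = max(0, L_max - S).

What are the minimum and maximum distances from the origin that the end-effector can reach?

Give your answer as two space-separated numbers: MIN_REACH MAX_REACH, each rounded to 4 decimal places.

Answer: 0.1000 23.7000

Derivation:
Link lengths: [11.8, 11.9]
max_reach = 11.8 + 11.9 = 23.7
L_max = max([11.8, 11.9]) = 11.9
S (sum of others) = 23.7 - 11.9 = 11.8
min_reach = max(0, 11.9 - 11.8) = max(0, 0.1) = 0.1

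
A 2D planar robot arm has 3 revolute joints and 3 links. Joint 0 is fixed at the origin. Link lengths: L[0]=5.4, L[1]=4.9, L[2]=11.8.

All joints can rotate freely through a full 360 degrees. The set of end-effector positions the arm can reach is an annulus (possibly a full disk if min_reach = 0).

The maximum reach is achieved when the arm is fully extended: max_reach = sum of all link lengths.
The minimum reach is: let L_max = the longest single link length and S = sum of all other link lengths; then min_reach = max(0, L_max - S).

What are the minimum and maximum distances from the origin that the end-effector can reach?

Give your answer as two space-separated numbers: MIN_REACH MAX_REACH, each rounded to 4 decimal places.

Link lengths: [5.4, 4.9, 11.8]
max_reach = 5.4 + 4.9 + 11.8 = 22.1
L_max = max([5.4, 4.9, 11.8]) = 11.8
S (sum of others) = 22.1 - 11.8 = 10.3
min_reach = max(0, 11.8 - 10.3) = max(0, 1.5) = 1.5

Answer: 1.5000 22.1000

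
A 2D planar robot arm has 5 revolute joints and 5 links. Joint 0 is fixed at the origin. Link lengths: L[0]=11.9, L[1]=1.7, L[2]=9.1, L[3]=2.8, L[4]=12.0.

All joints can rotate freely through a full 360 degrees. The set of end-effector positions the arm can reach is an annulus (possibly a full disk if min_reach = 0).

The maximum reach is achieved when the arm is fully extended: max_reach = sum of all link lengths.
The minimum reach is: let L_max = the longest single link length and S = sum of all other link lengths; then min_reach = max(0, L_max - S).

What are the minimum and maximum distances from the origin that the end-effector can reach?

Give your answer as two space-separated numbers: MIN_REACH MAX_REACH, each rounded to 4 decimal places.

Link lengths: [11.9, 1.7, 9.1, 2.8, 12.0]
max_reach = 11.9 + 1.7 + 9.1 + 2.8 + 12 = 37.5
L_max = max([11.9, 1.7, 9.1, 2.8, 12.0]) = 12
S (sum of others) = 37.5 - 12 = 25.5
min_reach = max(0, 12 - 25.5) = max(0, -13.5) = 0

Answer: 0.0000 37.5000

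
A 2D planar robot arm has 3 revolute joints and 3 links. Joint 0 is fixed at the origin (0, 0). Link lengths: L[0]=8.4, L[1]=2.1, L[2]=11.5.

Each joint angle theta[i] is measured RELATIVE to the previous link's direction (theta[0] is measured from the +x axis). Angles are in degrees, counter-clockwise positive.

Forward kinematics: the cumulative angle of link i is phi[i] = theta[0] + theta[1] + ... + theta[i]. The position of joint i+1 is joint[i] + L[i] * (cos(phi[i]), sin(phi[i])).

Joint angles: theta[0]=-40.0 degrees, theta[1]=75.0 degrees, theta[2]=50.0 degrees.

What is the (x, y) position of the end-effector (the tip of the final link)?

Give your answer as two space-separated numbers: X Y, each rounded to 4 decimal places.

Answer: 9.1573 7.2613

Derivation:
joint[0] = (0.0000, 0.0000)  (base)
link 0: phi[0] = -40 = -40 deg
  cos(-40 deg) = 0.7660, sin(-40 deg) = -0.6428
  joint[1] = (0.0000, 0.0000) + 8.4 * (0.7660, -0.6428) = (0.0000 + 6.4348, 0.0000 + -5.3994) = (6.4348, -5.3994)
link 1: phi[1] = -40 + 75 = 35 deg
  cos(35 deg) = 0.8192, sin(35 deg) = 0.5736
  joint[2] = (6.4348, -5.3994) + 2.1 * (0.8192, 0.5736) = (6.4348 + 1.7202, -5.3994 + 1.2045) = (8.1550, -4.1949)
link 2: phi[2] = -40 + 75 + 50 = 85 deg
  cos(85 deg) = 0.0872, sin(85 deg) = 0.9962
  joint[3] = (8.1550, -4.1949) + 11.5 * (0.0872, 0.9962) = (8.1550 + 1.0023, -4.1949 + 11.4562) = (9.1573, 7.2613)
End effector: (9.1573, 7.2613)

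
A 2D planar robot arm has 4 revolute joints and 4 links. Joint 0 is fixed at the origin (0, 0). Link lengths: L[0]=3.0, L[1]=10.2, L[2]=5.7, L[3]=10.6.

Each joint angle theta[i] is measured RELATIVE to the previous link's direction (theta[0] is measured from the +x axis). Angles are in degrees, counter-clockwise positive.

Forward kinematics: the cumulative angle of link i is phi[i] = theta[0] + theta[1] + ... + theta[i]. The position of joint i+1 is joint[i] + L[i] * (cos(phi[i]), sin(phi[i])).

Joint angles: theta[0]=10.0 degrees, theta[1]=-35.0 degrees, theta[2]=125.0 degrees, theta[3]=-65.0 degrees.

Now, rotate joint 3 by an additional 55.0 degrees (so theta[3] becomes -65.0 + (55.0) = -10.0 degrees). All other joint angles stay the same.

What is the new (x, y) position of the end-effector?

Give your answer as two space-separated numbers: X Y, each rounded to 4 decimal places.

Answer: 11.2090 12.4236

Derivation:
joint[0] = (0.0000, 0.0000)  (base)
link 0: phi[0] = 10 = 10 deg
  cos(10 deg) = 0.9848, sin(10 deg) = 0.1736
  joint[1] = (0.0000, 0.0000) + 3 * (0.9848, 0.1736) = (0.0000 + 2.9544, 0.0000 + 0.5209) = (2.9544, 0.5209)
link 1: phi[1] = 10 + -35 = -25 deg
  cos(-25 deg) = 0.9063, sin(-25 deg) = -0.4226
  joint[2] = (2.9544, 0.5209) + 10.2 * (0.9063, -0.4226) = (2.9544 + 9.2443, 0.5209 + -4.3107) = (12.1988, -3.7898)
link 2: phi[2] = 10 + -35 + 125 = 100 deg
  cos(100 deg) = -0.1736, sin(100 deg) = 0.9848
  joint[3] = (12.1988, -3.7898) + 5.7 * (-0.1736, 0.9848) = (12.1988 + -0.9898, -3.7898 + 5.6134) = (11.2090, 1.8236)
link 3: phi[3] = 10 + -35 + 125 + -10 = 90 deg
  cos(90 deg) = 0.0000, sin(90 deg) = 1.0000
  joint[4] = (11.2090, 1.8236) + 10.6 * (0.0000, 1.0000) = (11.2090 + 0.0000, 1.8236 + 10.6000) = (11.2090, 12.4236)
End effector: (11.2090, 12.4236)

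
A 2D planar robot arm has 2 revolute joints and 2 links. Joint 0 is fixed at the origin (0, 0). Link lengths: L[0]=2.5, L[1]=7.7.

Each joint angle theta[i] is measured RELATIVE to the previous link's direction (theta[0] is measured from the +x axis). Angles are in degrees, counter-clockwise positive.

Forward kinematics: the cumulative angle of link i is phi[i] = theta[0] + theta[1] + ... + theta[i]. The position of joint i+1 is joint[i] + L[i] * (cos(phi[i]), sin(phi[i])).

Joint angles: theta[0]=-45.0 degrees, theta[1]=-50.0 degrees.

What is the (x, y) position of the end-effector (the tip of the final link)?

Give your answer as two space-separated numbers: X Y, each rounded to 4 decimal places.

joint[0] = (0.0000, 0.0000)  (base)
link 0: phi[0] = -45 = -45 deg
  cos(-45 deg) = 0.7071, sin(-45 deg) = -0.7071
  joint[1] = (0.0000, 0.0000) + 2.5 * (0.7071, -0.7071) = (0.0000 + 1.7678, 0.0000 + -1.7678) = (1.7678, -1.7678)
link 1: phi[1] = -45 + -50 = -95 deg
  cos(-95 deg) = -0.0872, sin(-95 deg) = -0.9962
  joint[2] = (1.7678, -1.7678) + 7.7 * (-0.0872, -0.9962) = (1.7678 + -0.6711, -1.7678 + -7.6707) = (1.0967, -9.4385)
End effector: (1.0967, -9.4385)

Answer: 1.0967 -9.4385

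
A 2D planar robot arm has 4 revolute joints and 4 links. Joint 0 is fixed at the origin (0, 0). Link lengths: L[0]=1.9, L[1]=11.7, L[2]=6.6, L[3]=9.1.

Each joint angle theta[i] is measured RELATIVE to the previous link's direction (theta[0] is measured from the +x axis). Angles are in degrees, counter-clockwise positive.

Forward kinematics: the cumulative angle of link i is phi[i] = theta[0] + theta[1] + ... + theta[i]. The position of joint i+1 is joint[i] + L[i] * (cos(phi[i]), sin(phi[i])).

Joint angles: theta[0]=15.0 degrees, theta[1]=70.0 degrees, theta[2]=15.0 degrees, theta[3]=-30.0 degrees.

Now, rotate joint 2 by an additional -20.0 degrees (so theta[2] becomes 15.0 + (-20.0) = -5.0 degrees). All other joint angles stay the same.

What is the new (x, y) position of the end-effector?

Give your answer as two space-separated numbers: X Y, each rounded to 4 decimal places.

joint[0] = (0.0000, 0.0000)  (base)
link 0: phi[0] = 15 = 15 deg
  cos(15 deg) = 0.9659, sin(15 deg) = 0.2588
  joint[1] = (0.0000, 0.0000) + 1.9 * (0.9659, 0.2588) = (0.0000 + 1.8353, 0.0000 + 0.4918) = (1.8353, 0.4918)
link 1: phi[1] = 15 + 70 = 85 deg
  cos(85 deg) = 0.0872, sin(85 deg) = 0.9962
  joint[2] = (1.8353, 0.4918) + 11.7 * (0.0872, 0.9962) = (1.8353 + 1.0197, 0.4918 + 11.6555) = (2.8550, 12.1472)
link 2: phi[2] = 15 + 70 + -5 = 80 deg
  cos(80 deg) = 0.1736, sin(80 deg) = 0.9848
  joint[3] = (2.8550, 12.1472) + 6.6 * (0.1736, 0.9848) = (2.8550 + 1.1461, 12.1472 + 6.4997) = (4.0011, 18.6470)
link 3: phi[3] = 15 + 70 + -5 + -30 = 50 deg
  cos(50 deg) = 0.6428, sin(50 deg) = 0.7660
  joint[4] = (4.0011, 18.6470) + 9.1 * (0.6428, 0.7660) = (4.0011 + 5.8494, 18.6470 + 6.9710) = (9.8504, 25.6180)
End effector: (9.8504, 25.6180)

Answer: 9.8504 25.6180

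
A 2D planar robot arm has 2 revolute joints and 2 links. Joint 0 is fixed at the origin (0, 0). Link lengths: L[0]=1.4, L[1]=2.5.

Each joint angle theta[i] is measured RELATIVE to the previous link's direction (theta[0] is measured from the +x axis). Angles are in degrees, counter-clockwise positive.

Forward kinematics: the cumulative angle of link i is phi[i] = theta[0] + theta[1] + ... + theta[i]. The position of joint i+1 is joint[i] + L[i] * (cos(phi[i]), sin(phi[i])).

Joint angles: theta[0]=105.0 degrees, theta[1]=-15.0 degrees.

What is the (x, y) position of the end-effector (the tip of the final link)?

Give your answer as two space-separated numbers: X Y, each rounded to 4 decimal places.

joint[0] = (0.0000, 0.0000)  (base)
link 0: phi[0] = 105 = 105 deg
  cos(105 deg) = -0.2588, sin(105 deg) = 0.9659
  joint[1] = (0.0000, 0.0000) + 1.4 * (-0.2588, 0.9659) = (0.0000 + -0.3623, 0.0000 + 1.3523) = (-0.3623, 1.3523)
link 1: phi[1] = 105 + -15 = 90 deg
  cos(90 deg) = 0.0000, sin(90 deg) = 1.0000
  joint[2] = (-0.3623, 1.3523) + 2.5 * (0.0000, 1.0000) = (-0.3623 + 0.0000, 1.3523 + 2.5000) = (-0.3623, 3.8523)
End effector: (-0.3623, 3.8523)

Answer: -0.3623 3.8523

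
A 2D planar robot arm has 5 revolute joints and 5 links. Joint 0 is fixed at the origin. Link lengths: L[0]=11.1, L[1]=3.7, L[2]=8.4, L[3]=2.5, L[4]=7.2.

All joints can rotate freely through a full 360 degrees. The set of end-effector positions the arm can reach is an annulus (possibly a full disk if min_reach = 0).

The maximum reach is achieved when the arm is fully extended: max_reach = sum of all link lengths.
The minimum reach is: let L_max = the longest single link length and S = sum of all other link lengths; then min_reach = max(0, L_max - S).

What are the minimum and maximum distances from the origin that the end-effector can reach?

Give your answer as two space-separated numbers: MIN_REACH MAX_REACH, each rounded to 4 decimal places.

Answer: 0.0000 32.9000

Derivation:
Link lengths: [11.1, 3.7, 8.4, 2.5, 7.2]
max_reach = 11.1 + 3.7 + 8.4 + 2.5 + 7.2 = 32.9
L_max = max([11.1, 3.7, 8.4, 2.5, 7.2]) = 11.1
S (sum of others) = 32.9 - 11.1 = 21.8
min_reach = max(0, 11.1 - 21.8) = max(0, -10.7) = 0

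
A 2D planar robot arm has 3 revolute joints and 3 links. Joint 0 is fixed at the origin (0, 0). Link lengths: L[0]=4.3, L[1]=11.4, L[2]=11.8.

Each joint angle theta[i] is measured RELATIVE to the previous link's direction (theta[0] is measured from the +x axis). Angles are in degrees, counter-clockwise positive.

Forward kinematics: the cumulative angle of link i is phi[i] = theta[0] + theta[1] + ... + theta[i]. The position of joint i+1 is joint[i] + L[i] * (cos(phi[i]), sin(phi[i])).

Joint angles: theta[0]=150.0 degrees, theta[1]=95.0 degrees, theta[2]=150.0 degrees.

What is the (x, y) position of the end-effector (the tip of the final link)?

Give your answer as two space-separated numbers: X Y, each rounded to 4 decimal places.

joint[0] = (0.0000, 0.0000)  (base)
link 0: phi[0] = 150 = 150 deg
  cos(150 deg) = -0.8660, sin(150 deg) = 0.5000
  joint[1] = (0.0000, 0.0000) + 4.3 * (-0.8660, 0.5000) = (0.0000 + -3.7239, 0.0000 + 2.1500) = (-3.7239, 2.1500)
link 1: phi[1] = 150 + 95 = 245 deg
  cos(245 deg) = -0.4226, sin(245 deg) = -0.9063
  joint[2] = (-3.7239, 2.1500) + 11.4 * (-0.4226, -0.9063) = (-3.7239 + -4.8178, 2.1500 + -10.3319) = (-8.5418, -8.1819)
link 2: phi[2] = 150 + 95 + 150 = 395 deg
  cos(395 deg) = 0.8192, sin(395 deg) = 0.5736
  joint[3] = (-8.5418, -8.1819) + 11.8 * (0.8192, 0.5736) = (-8.5418 + 9.6660, -8.1819 + 6.7682) = (1.1242, -1.4137)
End effector: (1.1242, -1.4137)

Answer: 1.1242 -1.4137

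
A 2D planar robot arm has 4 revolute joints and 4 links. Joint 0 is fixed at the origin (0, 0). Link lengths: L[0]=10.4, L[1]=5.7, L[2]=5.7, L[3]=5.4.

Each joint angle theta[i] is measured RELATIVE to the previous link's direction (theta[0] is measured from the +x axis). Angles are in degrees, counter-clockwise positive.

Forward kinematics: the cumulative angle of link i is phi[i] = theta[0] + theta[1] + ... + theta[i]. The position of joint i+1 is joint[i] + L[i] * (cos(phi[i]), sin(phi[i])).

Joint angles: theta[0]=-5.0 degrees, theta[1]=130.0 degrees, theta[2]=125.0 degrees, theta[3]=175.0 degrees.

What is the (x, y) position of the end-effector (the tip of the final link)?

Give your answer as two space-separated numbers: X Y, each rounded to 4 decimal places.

joint[0] = (0.0000, 0.0000)  (base)
link 0: phi[0] = -5 = -5 deg
  cos(-5 deg) = 0.9962, sin(-5 deg) = -0.0872
  joint[1] = (0.0000, 0.0000) + 10.4 * (0.9962, -0.0872) = (0.0000 + 10.3604, 0.0000 + -0.9064) = (10.3604, -0.9064)
link 1: phi[1] = -5 + 130 = 125 deg
  cos(125 deg) = -0.5736, sin(125 deg) = 0.8192
  joint[2] = (10.3604, -0.9064) + 5.7 * (-0.5736, 0.8192) = (10.3604 + -3.2694, -0.9064 + 4.6692) = (7.0910, 3.7627)
link 2: phi[2] = -5 + 130 + 125 = 250 deg
  cos(250 deg) = -0.3420, sin(250 deg) = -0.9397
  joint[3] = (7.0910, 3.7627) + 5.7 * (-0.3420, -0.9397) = (7.0910 + -1.9495, 3.7627 + -5.3562) = (5.1415, -1.5935)
link 3: phi[3] = -5 + 130 + 125 + 175 = 425 deg
  cos(425 deg) = 0.4226, sin(425 deg) = 0.9063
  joint[4] = (5.1415, -1.5935) + 5.4 * (0.4226, 0.9063) = (5.1415 + 2.2821, -1.5935 + 4.8941) = (7.4237, 3.3006)
End effector: (7.4237, 3.3006)

Answer: 7.4237 3.3006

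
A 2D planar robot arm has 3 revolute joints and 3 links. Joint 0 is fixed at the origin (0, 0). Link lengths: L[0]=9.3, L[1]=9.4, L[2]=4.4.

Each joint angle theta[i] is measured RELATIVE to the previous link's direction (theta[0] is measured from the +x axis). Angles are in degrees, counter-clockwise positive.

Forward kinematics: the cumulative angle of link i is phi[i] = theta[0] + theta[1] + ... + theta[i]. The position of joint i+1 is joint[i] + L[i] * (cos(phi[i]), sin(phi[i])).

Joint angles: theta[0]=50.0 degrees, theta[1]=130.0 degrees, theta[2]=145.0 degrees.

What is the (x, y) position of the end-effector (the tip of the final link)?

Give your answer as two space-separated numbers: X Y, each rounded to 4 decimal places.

Answer: 0.1822 4.6005

Derivation:
joint[0] = (0.0000, 0.0000)  (base)
link 0: phi[0] = 50 = 50 deg
  cos(50 deg) = 0.6428, sin(50 deg) = 0.7660
  joint[1] = (0.0000, 0.0000) + 9.3 * (0.6428, 0.7660) = (0.0000 + 5.9779, 0.0000 + 7.1242) = (5.9779, 7.1242)
link 1: phi[1] = 50 + 130 = 180 deg
  cos(180 deg) = -1.0000, sin(180 deg) = 0.0000
  joint[2] = (5.9779, 7.1242) + 9.4 * (-1.0000, 0.0000) = (5.9779 + -9.4000, 7.1242 + 0.0000) = (-3.4221, 7.1242)
link 2: phi[2] = 50 + 130 + 145 = 325 deg
  cos(325 deg) = 0.8192, sin(325 deg) = -0.5736
  joint[3] = (-3.4221, 7.1242) + 4.4 * (0.8192, -0.5736) = (-3.4221 + 3.6043, 7.1242 + -2.5237) = (0.1822, 4.6005)
End effector: (0.1822, 4.6005)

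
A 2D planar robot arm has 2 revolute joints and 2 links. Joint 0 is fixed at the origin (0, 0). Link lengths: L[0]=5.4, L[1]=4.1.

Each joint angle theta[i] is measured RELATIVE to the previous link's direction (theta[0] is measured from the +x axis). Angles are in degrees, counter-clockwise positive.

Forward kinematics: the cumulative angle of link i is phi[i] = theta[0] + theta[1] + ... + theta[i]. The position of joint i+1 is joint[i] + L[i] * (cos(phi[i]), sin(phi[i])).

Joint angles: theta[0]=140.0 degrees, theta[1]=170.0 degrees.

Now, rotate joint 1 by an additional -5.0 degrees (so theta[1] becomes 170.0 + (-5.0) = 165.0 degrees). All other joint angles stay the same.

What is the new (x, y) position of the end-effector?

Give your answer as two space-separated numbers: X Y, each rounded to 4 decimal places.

Answer: -1.7850 0.1125

Derivation:
joint[0] = (0.0000, 0.0000)  (base)
link 0: phi[0] = 140 = 140 deg
  cos(140 deg) = -0.7660, sin(140 deg) = 0.6428
  joint[1] = (0.0000, 0.0000) + 5.4 * (-0.7660, 0.6428) = (0.0000 + -4.1366, 0.0000 + 3.4711) = (-4.1366, 3.4711)
link 1: phi[1] = 140 + 165 = 305 deg
  cos(305 deg) = 0.5736, sin(305 deg) = -0.8192
  joint[2] = (-4.1366, 3.4711) + 4.1 * (0.5736, -0.8192) = (-4.1366 + 2.3517, 3.4711 + -3.3585) = (-1.7850, 0.1125)
End effector: (-1.7850, 0.1125)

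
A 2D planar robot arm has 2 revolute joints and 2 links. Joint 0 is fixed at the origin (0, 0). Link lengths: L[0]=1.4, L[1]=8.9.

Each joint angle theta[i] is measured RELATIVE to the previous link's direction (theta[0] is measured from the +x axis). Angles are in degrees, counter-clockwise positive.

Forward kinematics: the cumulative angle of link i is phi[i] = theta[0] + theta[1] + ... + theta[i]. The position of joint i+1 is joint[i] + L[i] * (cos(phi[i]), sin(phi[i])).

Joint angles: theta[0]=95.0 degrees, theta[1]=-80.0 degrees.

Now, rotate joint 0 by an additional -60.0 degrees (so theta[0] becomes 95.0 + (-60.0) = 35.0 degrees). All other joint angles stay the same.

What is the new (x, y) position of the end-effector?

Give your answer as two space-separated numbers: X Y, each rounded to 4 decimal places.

Answer: 7.4401 -5.4902

Derivation:
joint[0] = (0.0000, 0.0000)  (base)
link 0: phi[0] = 35 = 35 deg
  cos(35 deg) = 0.8192, sin(35 deg) = 0.5736
  joint[1] = (0.0000, 0.0000) + 1.4 * (0.8192, 0.5736) = (0.0000 + 1.1468, 0.0000 + 0.8030) = (1.1468, 0.8030)
link 1: phi[1] = 35 + -80 = -45 deg
  cos(-45 deg) = 0.7071, sin(-45 deg) = -0.7071
  joint[2] = (1.1468, 0.8030) + 8.9 * (0.7071, -0.7071) = (1.1468 + 6.2933, 0.8030 + -6.2933) = (7.4401, -5.4902)
End effector: (7.4401, -5.4902)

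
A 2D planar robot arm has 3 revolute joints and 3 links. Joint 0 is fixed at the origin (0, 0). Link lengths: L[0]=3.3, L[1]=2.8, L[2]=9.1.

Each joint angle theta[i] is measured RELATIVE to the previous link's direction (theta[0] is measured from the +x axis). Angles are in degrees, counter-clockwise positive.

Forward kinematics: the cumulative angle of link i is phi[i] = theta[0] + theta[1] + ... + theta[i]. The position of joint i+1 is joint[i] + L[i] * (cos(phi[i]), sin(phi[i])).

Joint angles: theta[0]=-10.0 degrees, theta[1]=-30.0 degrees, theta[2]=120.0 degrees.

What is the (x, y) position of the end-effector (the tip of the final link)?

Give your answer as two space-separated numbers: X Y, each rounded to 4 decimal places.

joint[0] = (0.0000, 0.0000)  (base)
link 0: phi[0] = -10 = -10 deg
  cos(-10 deg) = 0.9848, sin(-10 deg) = -0.1736
  joint[1] = (0.0000, 0.0000) + 3.3 * (0.9848, -0.1736) = (0.0000 + 3.2499, 0.0000 + -0.5730) = (3.2499, -0.5730)
link 1: phi[1] = -10 + -30 = -40 deg
  cos(-40 deg) = 0.7660, sin(-40 deg) = -0.6428
  joint[2] = (3.2499, -0.5730) + 2.8 * (0.7660, -0.6428) = (3.2499 + 2.1449, -0.5730 + -1.7998) = (5.3948, -2.3728)
link 2: phi[2] = -10 + -30 + 120 = 80 deg
  cos(80 deg) = 0.1736, sin(80 deg) = 0.9848
  joint[3] = (5.3948, -2.3728) + 9.1 * (0.1736, 0.9848) = (5.3948 + 1.5802, -2.3728 + 8.9618) = (6.9750, 6.5889)
End effector: (6.9750, 6.5889)

Answer: 6.9750 6.5889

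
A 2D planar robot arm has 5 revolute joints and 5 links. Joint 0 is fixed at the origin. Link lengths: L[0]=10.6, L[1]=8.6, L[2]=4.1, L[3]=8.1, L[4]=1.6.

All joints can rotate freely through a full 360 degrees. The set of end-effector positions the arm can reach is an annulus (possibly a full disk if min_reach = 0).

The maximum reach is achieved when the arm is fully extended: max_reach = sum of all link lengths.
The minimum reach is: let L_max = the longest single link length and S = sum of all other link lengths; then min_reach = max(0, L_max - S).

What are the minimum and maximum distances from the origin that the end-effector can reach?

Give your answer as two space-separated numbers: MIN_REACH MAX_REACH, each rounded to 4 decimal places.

Link lengths: [10.6, 8.6, 4.1, 8.1, 1.6]
max_reach = 10.6 + 8.6 + 4.1 + 8.1 + 1.6 = 33
L_max = max([10.6, 8.6, 4.1, 8.1, 1.6]) = 10.6
S (sum of others) = 33 - 10.6 = 22.4
min_reach = max(0, 10.6 - 22.4) = max(0, -11.8) = 0

Answer: 0.0000 33.0000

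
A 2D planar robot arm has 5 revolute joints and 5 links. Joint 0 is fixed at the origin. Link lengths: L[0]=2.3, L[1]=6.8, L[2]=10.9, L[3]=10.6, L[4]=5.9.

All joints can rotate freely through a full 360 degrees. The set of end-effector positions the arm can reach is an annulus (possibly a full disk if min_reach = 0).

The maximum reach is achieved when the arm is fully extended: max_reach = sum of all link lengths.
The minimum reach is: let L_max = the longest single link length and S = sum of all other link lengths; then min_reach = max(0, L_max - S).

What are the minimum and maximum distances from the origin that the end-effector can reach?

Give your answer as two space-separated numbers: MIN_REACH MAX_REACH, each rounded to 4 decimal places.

Link lengths: [2.3, 6.8, 10.9, 10.6, 5.9]
max_reach = 2.3 + 6.8 + 10.9 + 10.6 + 5.9 = 36.5
L_max = max([2.3, 6.8, 10.9, 10.6, 5.9]) = 10.9
S (sum of others) = 36.5 - 10.9 = 25.6
min_reach = max(0, 10.9 - 25.6) = max(0, -14.7) = 0

Answer: 0.0000 36.5000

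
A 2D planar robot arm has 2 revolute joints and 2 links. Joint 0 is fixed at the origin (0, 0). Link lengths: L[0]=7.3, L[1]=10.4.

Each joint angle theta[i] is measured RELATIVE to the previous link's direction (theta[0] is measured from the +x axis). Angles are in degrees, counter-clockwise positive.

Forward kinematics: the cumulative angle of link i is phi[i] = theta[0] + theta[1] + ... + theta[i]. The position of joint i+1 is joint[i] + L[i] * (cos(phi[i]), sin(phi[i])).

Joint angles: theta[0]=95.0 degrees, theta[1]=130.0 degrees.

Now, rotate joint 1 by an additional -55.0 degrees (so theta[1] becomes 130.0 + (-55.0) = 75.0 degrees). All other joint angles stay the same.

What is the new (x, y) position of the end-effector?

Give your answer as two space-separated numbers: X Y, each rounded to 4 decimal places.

Answer: -10.8782 9.0782

Derivation:
joint[0] = (0.0000, 0.0000)  (base)
link 0: phi[0] = 95 = 95 deg
  cos(95 deg) = -0.0872, sin(95 deg) = 0.9962
  joint[1] = (0.0000, 0.0000) + 7.3 * (-0.0872, 0.9962) = (0.0000 + -0.6362, 0.0000 + 7.2722) = (-0.6362, 7.2722)
link 1: phi[1] = 95 + 75 = 170 deg
  cos(170 deg) = -0.9848, sin(170 deg) = 0.1736
  joint[2] = (-0.6362, 7.2722) + 10.4 * (-0.9848, 0.1736) = (-0.6362 + -10.2420, 7.2722 + 1.8059) = (-10.8782, 9.0782)
End effector: (-10.8782, 9.0782)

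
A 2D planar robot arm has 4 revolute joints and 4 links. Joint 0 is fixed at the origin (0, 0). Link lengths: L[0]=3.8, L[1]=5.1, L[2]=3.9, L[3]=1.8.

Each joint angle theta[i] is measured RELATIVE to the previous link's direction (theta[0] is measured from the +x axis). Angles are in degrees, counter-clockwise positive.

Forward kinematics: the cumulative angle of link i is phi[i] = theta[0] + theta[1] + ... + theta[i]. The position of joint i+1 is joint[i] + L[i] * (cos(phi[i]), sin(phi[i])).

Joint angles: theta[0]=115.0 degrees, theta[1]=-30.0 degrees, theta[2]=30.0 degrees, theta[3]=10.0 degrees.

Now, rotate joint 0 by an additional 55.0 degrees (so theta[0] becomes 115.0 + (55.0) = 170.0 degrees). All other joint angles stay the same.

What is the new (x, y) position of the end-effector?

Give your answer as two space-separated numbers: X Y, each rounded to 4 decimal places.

Answer: -13.2898 4.6153

Derivation:
joint[0] = (0.0000, 0.0000)  (base)
link 0: phi[0] = 170 = 170 deg
  cos(170 deg) = -0.9848, sin(170 deg) = 0.1736
  joint[1] = (0.0000, 0.0000) + 3.8 * (-0.9848, 0.1736) = (0.0000 + -3.7423, 0.0000 + 0.6599) = (-3.7423, 0.6599)
link 1: phi[1] = 170 + -30 = 140 deg
  cos(140 deg) = -0.7660, sin(140 deg) = 0.6428
  joint[2] = (-3.7423, 0.6599) + 5.1 * (-0.7660, 0.6428) = (-3.7423 + -3.9068, 0.6599 + 3.2782) = (-7.6491, 3.9381)
link 2: phi[2] = 170 + -30 + 30 = 170 deg
  cos(170 deg) = -0.9848, sin(170 deg) = 0.1736
  joint[3] = (-7.6491, 3.9381) + 3.9 * (-0.9848, 0.1736) = (-7.6491 + -3.8408, 3.9381 + 0.6772) = (-11.4898, 4.6153)
link 3: phi[3] = 170 + -30 + 30 + 10 = 180 deg
  cos(180 deg) = -1.0000, sin(180 deg) = 0.0000
  joint[4] = (-11.4898, 4.6153) + 1.8 * (-1.0000, 0.0000) = (-11.4898 + -1.8000, 4.6153 + 0.0000) = (-13.2898, 4.6153)
End effector: (-13.2898, 4.6153)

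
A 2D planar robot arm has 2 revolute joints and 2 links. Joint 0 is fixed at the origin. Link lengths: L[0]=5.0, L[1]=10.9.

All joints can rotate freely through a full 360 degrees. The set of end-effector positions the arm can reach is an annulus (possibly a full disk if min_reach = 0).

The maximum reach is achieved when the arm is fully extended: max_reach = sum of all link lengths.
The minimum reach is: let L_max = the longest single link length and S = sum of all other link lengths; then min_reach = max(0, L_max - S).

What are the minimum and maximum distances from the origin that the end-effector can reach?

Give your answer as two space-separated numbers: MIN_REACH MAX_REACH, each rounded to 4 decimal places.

Answer: 5.9000 15.9000

Derivation:
Link lengths: [5.0, 10.9]
max_reach = 5 + 10.9 = 15.9
L_max = max([5.0, 10.9]) = 10.9
S (sum of others) = 15.9 - 10.9 = 5
min_reach = max(0, 10.9 - 5) = max(0, 5.9) = 5.9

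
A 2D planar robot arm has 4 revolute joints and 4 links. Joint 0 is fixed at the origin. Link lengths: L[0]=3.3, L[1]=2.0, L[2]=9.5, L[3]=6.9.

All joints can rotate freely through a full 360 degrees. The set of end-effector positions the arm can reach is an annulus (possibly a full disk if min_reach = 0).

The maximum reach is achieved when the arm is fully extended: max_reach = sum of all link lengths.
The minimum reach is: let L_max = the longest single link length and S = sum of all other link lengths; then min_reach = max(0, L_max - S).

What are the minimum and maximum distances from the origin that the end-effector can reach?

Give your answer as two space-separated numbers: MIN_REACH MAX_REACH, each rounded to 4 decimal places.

Link lengths: [3.3, 2.0, 9.5, 6.9]
max_reach = 3.3 + 2 + 9.5 + 6.9 = 21.7
L_max = max([3.3, 2.0, 9.5, 6.9]) = 9.5
S (sum of others) = 21.7 - 9.5 = 12.2
min_reach = max(0, 9.5 - 12.2) = max(0, -2.7) = 0

Answer: 0.0000 21.7000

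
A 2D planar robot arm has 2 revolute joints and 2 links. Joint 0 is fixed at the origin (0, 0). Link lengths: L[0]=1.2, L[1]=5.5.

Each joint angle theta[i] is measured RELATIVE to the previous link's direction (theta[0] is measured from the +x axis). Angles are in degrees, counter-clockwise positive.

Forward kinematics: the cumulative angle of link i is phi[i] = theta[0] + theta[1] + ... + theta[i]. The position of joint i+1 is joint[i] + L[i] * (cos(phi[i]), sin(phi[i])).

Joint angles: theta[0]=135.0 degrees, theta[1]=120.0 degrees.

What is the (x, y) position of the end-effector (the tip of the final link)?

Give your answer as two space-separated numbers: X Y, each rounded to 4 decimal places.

Answer: -2.2720 -4.4641

Derivation:
joint[0] = (0.0000, 0.0000)  (base)
link 0: phi[0] = 135 = 135 deg
  cos(135 deg) = -0.7071, sin(135 deg) = 0.7071
  joint[1] = (0.0000, 0.0000) + 1.2 * (-0.7071, 0.7071) = (0.0000 + -0.8485, 0.0000 + 0.8485) = (-0.8485, 0.8485)
link 1: phi[1] = 135 + 120 = 255 deg
  cos(255 deg) = -0.2588, sin(255 deg) = -0.9659
  joint[2] = (-0.8485, 0.8485) + 5.5 * (-0.2588, -0.9659) = (-0.8485 + -1.4235, 0.8485 + -5.3126) = (-2.2720, -4.4641)
End effector: (-2.2720, -4.4641)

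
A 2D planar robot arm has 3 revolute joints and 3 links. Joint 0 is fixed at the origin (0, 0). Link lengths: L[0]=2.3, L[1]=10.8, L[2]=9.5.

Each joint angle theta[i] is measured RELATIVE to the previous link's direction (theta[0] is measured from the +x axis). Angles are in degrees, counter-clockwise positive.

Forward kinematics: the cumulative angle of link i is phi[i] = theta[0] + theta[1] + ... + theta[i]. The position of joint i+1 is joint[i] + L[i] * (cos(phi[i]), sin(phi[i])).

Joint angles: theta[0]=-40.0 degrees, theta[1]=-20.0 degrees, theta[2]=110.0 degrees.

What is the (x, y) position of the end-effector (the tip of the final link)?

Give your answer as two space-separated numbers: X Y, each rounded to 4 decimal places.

Answer: 13.2684 -3.5541

Derivation:
joint[0] = (0.0000, 0.0000)  (base)
link 0: phi[0] = -40 = -40 deg
  cos(-40 deg) = 0.7660, sin(-40 deg) = -0.6428
  joint[1] = (0.0000, 0.0000) + 2.3 * (0.7660, -0.6428) = (0.0000 + 1.7619, 0.0000 + -1.4784) = (1.7619, -1.4784)
link 1: phi[1] = -40 + -20 = -60 deg
  cos(-60 deg) = 0.5000, sin(-60 deg) = -0.8660
  joint[2] = (1.7619, -1.4784) + 10.8 * (0.5000, -0.8660) = (1.7619 + 5.4000, -1.4784 + -9.3531) = (7.1619, -10.8315)
link 2: phi[2] = -40 + -20 + 110 = 50 deg
  cos(50 deg) = 0.6428, sin(50 deg) = 0.7660
  joint[3] = (7.1619, -10.8315) + 9.5 * (0.6428, 0.7660) = (7.1619 + 6.1065, -10.8315 + 7.2774) = (13.2684, -3.5541)
End effector: (13.2684, -3.5541)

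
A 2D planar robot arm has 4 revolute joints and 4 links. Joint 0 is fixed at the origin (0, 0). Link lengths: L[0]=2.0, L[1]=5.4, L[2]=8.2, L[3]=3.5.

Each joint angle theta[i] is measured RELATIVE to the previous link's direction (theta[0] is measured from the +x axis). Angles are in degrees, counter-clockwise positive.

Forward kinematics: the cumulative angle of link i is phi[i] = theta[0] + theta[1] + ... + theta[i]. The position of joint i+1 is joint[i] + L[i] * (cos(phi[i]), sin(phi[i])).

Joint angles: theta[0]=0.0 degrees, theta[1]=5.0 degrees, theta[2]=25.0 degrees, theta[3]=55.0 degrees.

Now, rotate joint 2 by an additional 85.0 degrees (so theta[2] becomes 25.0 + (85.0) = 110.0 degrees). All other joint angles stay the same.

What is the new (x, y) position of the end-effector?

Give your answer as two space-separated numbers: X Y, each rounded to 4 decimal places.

joint[0] = (0.0000, 0.0000)  (base)
link 0: phi[0] = 0 = 0 deg
  cos(0 deg) = 1.0000, sin(0 deg) = 0.0000
  joint[1] = (0.0000, 0.0000) + 2 * (1.0000, 0.0000) = (0.0000 + 2.0000, 0.0000 + 0.0000) = (2.0000, 0.0000)
link 1: phi[1] = 0 + 5 = 5 deg
  cos(5 deg) = 0.9962, sin(5 deg) = 0.0872
  joint[2] = (2.0000, 0.0000) + 5.4 * (0.9962, 0.0872) = (2.0000 + 5.3795, 0.0000 + 0.4706) = (7.3795, 0.4706)
link 2: phi[2] = 0 + 5 + 110 = 115 deg
  cos(115 deg) = -0.4226, sin(115 deg) = 0.9063
  joint[3] = (7.3795, 0.4706) + 8.2 * (-0.4226, 0.9063) = (7.3795 + -3.4655, 0.4706 + 7.4317) = (3.9140, 7.9024)
link 3: phi[3] = 0 + 5 + 110 + 55 = 170 deg
  cos(170 deg) = -0.9848, sin(170 deg) = 0.1736
  joint[4] = (3.9140, 7.9024) + 3.5 * (-0.9848, 0.1736) = (3.9140 + -3.4468, 7.9024 + 0.6078) = (0.4672, 8.5101)
End effector: (0.4672, 8.5101)

Answer: 0.4672 8.5101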